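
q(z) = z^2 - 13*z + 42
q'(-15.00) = -43.00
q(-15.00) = 462.00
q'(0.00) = -13.00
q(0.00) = 42.00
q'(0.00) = -13.00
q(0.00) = 42.00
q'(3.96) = -5.08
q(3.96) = 6.20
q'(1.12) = -10.76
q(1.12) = 28.69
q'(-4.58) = -22.16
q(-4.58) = 122.52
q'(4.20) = -4.60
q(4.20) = 5.04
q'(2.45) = -8.10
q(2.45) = 16.15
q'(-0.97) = -14.94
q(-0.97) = 55.55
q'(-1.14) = -15.28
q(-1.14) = 58.12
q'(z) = 2*z - 13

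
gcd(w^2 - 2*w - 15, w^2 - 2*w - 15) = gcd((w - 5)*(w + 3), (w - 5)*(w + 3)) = w^2 - 2*w - 15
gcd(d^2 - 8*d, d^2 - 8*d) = d^2 - 8*d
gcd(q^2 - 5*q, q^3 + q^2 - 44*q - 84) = 1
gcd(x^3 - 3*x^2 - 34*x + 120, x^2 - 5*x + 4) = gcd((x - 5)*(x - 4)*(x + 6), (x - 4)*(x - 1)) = x - 4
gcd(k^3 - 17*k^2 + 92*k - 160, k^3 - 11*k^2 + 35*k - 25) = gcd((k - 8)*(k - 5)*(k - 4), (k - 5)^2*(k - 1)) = k - 5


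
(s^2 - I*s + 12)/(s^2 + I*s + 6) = (s - 4*I)/(s - 2*I)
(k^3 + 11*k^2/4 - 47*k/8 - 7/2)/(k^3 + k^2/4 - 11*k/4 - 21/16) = 2*(k + 4)/(2*k + 3)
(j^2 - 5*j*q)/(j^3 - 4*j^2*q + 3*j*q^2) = (j - 5*q)/(j^2 - 4*j*q + 3*q^2)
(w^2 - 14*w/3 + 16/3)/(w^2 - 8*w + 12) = (w - 8/3)/(w - 6)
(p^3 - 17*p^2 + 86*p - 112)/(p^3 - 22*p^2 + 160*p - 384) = (p^2 - 9*p + 14)/(p^2 - 14*p + 48)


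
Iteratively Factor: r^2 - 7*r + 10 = (r - 5)*(r - 2)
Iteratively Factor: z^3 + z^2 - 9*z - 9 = (z - 3)*(z^2 + 4*z + 3) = (z - 3)*(z + 1)*(z + 3)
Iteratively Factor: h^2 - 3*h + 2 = (h - 1)*(h - 2)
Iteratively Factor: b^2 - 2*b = (b - 2)*(b)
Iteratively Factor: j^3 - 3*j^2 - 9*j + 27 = (j + 3)*(j^2 - 6*j + 9) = (j - 3)*(j + 3)*(j - 3)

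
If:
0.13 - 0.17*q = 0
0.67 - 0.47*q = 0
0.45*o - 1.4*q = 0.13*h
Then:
No Solution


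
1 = 1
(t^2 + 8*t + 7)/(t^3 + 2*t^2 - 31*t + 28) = (t + 1)/(t^2 - 5*t + 4)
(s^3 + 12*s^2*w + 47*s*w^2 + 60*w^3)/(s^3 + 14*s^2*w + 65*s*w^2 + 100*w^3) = (s + 3*w)/(s + 5*w)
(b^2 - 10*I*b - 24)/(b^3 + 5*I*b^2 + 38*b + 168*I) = (b - 4*I)/(b^2 + 11*I*b - 28)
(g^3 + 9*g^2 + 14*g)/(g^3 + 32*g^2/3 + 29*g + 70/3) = 3*g/(3*g + 5)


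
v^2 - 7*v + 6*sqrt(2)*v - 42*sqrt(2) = (v - 7)*(v + 6*sqrt(2))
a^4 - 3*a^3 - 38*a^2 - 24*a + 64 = (a - 8)*(a - 1)*(a + 2)*(a + 4)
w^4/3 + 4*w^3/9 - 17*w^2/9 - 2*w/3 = w*(w/3 + 1)*(w - 2)*(w + 1/3)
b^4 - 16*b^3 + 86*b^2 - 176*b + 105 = (b - 7)*(b - 5)*(b - 3)*(b - 1)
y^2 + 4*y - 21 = (y - 3)*(y + 7)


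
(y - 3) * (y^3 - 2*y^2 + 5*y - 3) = y^4 - 5*y^3 + 11*y^2 - 18*y + 9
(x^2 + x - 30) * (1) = x^2 + x - 30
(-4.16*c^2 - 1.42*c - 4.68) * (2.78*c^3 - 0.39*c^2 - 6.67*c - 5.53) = -11.5648*c^5 - 2.3252*c^4 + 15.2906*c^3 + 34.3014*c^2 + 39.0682*c + 25.8804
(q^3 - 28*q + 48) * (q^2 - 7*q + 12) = q^5 - 7*q^4 - 16*q^3 + 244*q^2 - 672*q + 576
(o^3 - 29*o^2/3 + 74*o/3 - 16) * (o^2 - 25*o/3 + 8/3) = o^5 - 18*o^4 + 971*o^3/9 - 742*o^2/3 + 1792*o/9 - 128/3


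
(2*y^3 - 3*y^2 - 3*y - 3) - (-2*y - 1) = 2*y^3 - 3*y^2 - y - 2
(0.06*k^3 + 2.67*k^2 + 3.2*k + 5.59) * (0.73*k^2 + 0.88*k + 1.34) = 0.0438*k^5 + 2.0019*k^4 + 4.766*k^3 + 10.4745*k^2 + 9.2072*k + 7.4906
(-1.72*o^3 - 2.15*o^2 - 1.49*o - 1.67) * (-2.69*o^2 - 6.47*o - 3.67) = 4.6268*o^5 + 16.9119*o^4 + 24.231*o^3 + 22.0231*o^2 + 16.2732*o + 6.1289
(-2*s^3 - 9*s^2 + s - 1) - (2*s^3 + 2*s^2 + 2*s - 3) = -4*s^3 - 11*s^2 - s + 2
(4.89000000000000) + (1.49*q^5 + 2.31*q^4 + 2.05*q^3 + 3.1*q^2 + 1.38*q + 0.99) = 1.49*q^5 + 2.31*q^4 + 2.05*q^3 + 3.1*q^2 + 1.38*q + 5.88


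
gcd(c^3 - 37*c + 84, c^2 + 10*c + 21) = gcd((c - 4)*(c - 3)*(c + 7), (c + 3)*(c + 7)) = c + 7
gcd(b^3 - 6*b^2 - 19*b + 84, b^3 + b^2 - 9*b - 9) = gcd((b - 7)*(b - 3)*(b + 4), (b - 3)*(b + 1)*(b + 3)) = b - 3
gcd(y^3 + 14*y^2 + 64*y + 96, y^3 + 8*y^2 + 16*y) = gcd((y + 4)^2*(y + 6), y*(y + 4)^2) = y^2 + 8*y + 16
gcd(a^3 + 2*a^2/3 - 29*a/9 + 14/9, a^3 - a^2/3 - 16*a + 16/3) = 1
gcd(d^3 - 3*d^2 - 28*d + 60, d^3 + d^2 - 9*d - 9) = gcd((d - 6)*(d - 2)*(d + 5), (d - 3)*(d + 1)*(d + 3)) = 1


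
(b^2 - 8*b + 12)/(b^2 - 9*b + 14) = (b - 6)/(b - 7)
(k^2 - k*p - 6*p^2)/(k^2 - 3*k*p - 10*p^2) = (-k + 3*p)/(-k + 5*p)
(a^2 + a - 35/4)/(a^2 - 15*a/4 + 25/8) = 2*(2*a + 7)/(4*a - 5)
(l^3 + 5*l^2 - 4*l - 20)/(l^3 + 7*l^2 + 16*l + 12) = (l^2 + 3*l - 10)/(l^2 + 5*l + 6)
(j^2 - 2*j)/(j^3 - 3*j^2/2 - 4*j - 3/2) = 2*j*(2 - j)/(-2*j^3 + 3*j^2 + 8*j + 3)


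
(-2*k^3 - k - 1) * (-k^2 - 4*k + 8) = 2*k^5 + 8*k^4 - 15*k^3 + 5*k^2 - 4*k - 8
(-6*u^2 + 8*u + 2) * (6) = -36*u^2 + 48*u + 12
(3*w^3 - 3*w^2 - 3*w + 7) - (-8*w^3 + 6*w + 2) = 11*w^3 - 3*w^2 - 9*w + 5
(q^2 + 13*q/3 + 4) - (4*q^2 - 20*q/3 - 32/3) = -3*q^2 + 11*q + 44/3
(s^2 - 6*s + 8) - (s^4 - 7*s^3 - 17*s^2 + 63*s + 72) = -s^4 + 7*s^3 + 18*s^2 - 69*s - 64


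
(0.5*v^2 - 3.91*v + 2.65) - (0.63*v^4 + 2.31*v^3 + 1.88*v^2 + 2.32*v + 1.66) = -0.63*v^4 - 2.31*v^3 - 1.38*v^2 - 6.23*v + 0.99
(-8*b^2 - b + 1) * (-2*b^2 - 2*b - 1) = 16*b^4 + 18*b^3 + 8*b^2 - b - 1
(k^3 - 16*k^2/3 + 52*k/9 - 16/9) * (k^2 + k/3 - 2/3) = k^5 - 5*k^4 + 10*k^3/3 + 100*k^2/27 - 40*k/9 + 32/27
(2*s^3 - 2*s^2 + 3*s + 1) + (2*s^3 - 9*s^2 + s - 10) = 4*s^3 - 11*s^2 + 4*s - 9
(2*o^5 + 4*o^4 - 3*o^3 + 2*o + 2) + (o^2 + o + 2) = 2*o^5 + 4*o^4 - 3*o^3 + o^2 + 3*o + 4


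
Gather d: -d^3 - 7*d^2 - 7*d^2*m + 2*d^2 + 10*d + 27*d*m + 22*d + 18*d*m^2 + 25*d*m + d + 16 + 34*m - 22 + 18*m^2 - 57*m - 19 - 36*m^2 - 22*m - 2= -d^3 + d^2*(-7*m - 5) + d*(18*m^2 + 52*m + 33) - 18*m^2 - 45*m - 27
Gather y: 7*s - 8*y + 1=7*s - 8*y + 1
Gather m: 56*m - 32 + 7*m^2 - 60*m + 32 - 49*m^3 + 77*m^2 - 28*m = -49*m^3 + 84*m^2 - 32*m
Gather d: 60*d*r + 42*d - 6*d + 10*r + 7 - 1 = d*(60*r + 36) + 10*r + 6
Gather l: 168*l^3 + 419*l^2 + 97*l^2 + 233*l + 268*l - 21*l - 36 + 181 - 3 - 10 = 168*l^3 + 516*l^2 + 480*l + 132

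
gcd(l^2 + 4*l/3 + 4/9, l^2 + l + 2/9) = l + 2/3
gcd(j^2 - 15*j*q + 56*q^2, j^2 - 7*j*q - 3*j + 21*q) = -j + 7*q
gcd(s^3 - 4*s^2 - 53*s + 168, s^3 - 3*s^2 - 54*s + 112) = s^2 - s - 56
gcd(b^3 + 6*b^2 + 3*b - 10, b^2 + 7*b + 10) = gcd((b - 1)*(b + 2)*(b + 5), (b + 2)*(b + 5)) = b^2 + 7*b + 10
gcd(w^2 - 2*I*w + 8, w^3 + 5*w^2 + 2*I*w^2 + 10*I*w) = w + 2*I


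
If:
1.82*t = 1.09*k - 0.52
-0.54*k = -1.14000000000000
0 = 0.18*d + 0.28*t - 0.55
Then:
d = 1.53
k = 2.11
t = 0.98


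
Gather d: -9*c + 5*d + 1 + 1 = -9*c + 5*d + 2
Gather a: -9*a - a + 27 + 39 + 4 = 70 - 10*a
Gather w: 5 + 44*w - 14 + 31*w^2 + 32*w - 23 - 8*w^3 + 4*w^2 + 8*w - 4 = -8*w^3 + 35*w^2 + 84*w - 36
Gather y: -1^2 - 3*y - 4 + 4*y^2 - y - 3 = 4*y^2 - 4*y - 8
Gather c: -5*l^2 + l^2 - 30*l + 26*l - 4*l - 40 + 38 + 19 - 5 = -4*l^2 - 8*l + 12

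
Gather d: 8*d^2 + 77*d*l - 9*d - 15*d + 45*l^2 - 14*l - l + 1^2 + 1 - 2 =8*d^2 + d*(77*l - 24) + 45*l^2 - 15*l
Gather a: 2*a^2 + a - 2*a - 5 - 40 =2*a^2 - a - 45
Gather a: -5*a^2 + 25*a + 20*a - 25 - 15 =-5*a^2 + 45*a - 40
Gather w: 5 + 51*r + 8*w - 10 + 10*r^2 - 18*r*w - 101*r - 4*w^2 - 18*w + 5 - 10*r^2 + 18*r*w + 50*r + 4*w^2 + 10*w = 0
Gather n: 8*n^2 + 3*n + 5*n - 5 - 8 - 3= 8*n^2 + 8*n - 16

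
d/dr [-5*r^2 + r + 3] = 1 - 10*r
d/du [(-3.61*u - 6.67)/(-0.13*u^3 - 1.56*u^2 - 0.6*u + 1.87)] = (0.4693*u^3 + 5.6316*u^2 + 2.166*u - (3.61*u + 6.67)*(0.39*u^2 + 3.12*u + 0.6) - 6.7507)/(0.13*u^3 + 1.56*u^2 + 0.6*u - 1.87)^2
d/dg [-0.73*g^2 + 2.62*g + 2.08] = 2.62 - 1.46*g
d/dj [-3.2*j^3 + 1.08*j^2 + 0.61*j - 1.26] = -9.6*j^2 + 2.16*j + 0.61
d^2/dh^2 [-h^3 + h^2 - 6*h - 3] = 2 - 6*h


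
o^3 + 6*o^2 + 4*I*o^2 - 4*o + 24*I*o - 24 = (o + 6)*(o + 2*I)^2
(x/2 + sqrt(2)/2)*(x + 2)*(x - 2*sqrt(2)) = x^3/2 - sqrt(2)*x^2/2 + x^2 - 2*x - sqrt(2)*x - 4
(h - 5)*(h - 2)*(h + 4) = h^3 - 3*h^2 - 18*h + 40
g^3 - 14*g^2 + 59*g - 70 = (g - 7)*(g - 5)*(g - 2)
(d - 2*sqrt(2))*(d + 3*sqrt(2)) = d^2 + sqrt(2)*d - 12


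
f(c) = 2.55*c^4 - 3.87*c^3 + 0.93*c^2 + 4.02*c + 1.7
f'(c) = 10.2*c^3 - 11.61*c^2 + 1.86*c + 4.02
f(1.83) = 17.05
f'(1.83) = 31.05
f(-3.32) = 450.03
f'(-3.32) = -503.39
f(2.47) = 53.90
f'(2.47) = 91.49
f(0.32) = 2.98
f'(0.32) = 3.76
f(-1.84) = 50.79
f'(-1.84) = -102.25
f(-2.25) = 106.80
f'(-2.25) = -175.12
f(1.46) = 9.09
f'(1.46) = 13.73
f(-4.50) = 1400.76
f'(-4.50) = -1168.93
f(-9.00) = 19592.63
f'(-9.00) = -8388.93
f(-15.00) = 142305.65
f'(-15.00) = -37061.13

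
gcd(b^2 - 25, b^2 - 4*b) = 1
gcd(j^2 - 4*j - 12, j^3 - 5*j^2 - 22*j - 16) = j + 2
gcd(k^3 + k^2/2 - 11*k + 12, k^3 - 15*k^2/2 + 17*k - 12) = k^2 - 7*k/2 + 3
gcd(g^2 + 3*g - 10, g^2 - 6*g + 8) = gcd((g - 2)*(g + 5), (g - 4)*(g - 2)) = g - 2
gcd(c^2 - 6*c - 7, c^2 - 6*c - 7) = c^2 - 6*c - 7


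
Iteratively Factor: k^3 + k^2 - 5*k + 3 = (k + 3)*(k^2 - 2*k + 1) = (k - 1)*(k + 3)*(k - 1)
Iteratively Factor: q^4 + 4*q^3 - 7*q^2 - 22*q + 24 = (q + 3)*(q^3 + q^2 - 10*q + 8) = (q - 1)*(q + 3)*(q^2 + 2*q - 8) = (q - 1)*(q + 3)*(q + 4)*(q - 2)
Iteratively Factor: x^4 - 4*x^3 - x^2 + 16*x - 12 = (x - 1)*(x^3 - 3*x^2 - 4*x + 12) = (x - 3)*(x - 1)*(x^2 - 4) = (x - 3)*(x - 1)*(x + 2)*(x - 2)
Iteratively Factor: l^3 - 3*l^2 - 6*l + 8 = (l + 2)*(l^2 - 5*l + 4) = (l - 4)*(l + 2)*(l - 1)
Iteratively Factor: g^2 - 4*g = (g)*(g - 4)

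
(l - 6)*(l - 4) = l^2 - 10*l + 24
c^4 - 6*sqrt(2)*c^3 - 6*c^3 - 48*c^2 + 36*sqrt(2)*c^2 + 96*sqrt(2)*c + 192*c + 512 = (c - 8)*(c + 2)*(c - 8*sqrt(2))*(c + 2*sqrt(2))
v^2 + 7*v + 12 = (v + 3)*(v + 4)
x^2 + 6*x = x*(x + 6)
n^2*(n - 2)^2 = n^4 - 4*n^3 + 4*n^2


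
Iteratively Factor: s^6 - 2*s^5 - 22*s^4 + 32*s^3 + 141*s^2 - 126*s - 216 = (s - 3)*(s^5 + s^4 - 19*s^3 - 25*s^2 + 66*s + 72) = (s - 3)*(s - 2)*(s^4 + 3*s^3 - 13*s^2 - 51*s - 36) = (s - 3)*(s - 2)*(s + 3)*(s^3 - 13*s - 12) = (s - 3)*(s - 2)*(s + 1)*(s + 3)*(s^2 - s - 12) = (s - 4)*(s - 3)*(s - 2)*(s + 1)*(s + 3)*(s + 3)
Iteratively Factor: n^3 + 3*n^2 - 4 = (n + 2)*(n^2 + n - 2) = (n - 1)*(n + 2)*(n + 2)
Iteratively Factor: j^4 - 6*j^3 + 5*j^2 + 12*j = (j + 1)*(j^3 - 7*j^2 + 12*j) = j*(j + 1)*(j^2 - 7*j + 12) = j*(j - 3)*(j + 1)*(j - 4)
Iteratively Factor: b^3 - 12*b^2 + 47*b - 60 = (b - 3)*(b^2 - 9*b + 20) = (b - 5)*(b - 3)*(b - 4)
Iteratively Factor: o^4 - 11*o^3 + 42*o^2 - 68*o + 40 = (o - 2)*(o^3 - 9*o^2 + 24*o - 20) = (o - 2)^2*(o^2 - 7*o + 10) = (o - 2)^3*(o - 5)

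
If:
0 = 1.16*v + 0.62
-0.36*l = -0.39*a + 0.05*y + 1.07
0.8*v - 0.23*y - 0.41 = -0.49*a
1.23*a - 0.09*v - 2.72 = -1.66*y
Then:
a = 1.83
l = -1.03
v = -0.53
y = 0.25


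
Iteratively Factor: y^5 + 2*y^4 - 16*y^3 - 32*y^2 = (y + 2)*(y^4 - 16*y^2) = (y - 4)*(y + 2)*(y^3 + 4*y^2) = (y - 4)*(y + 2)*(y + 4)*(y^2) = y*(y - 4)*(y + 2)*(y + 4)*(y)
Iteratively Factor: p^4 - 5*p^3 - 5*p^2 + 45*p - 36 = (p - 4)*(p^3 - p^2 - 9*p + 9) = (p - 4)*(p - 3)*(p^2 + 2*p - 3) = (p - 4)*(p - 3)*(p + 3)*(p - 1)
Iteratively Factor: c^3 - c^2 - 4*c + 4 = (c - 2)*(c^2 + c - 2) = (c - 2)*(c + 2)*(c - 1)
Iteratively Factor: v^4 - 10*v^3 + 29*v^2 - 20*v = (v - 4)*(v^3 - 6*v^2 + 5*v) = v*(v - 4)*(v^2 - 6*v + 5) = v*(v - 4)*(v - 1)*(v - 5)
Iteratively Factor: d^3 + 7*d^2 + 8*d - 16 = (d + 4)*(d^2 + 3*d - 4) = (d + 4)^2*(d - 1)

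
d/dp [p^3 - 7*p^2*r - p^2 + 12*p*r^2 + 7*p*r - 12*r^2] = 3*p^2 - 14*p*r - 2*p + 12*r^2 + 7*r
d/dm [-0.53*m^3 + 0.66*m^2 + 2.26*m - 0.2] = -1.59*m^2 + 1.32*m + 2.26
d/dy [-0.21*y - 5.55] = -0.210000000000000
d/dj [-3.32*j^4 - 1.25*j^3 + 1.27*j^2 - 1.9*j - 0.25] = -13.28*j^3 - 3.75*j^2 + 2.54*j - 1.9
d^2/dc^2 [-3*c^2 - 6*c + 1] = -6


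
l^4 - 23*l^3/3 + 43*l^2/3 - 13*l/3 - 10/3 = (l - 5)*(l - 2)*(l - 1)*(l + 1/3)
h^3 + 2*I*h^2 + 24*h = h*(h - 4*I)*(h + 6*I)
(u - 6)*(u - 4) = u^2 - 10*u + 24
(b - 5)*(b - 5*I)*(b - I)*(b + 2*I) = b^4 - 5*b^3 - 4*I*b^3 + 7*b^2 + 20*I*b^2 - 35*b - 10*I*b + 50*I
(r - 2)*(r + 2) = r^2 - 4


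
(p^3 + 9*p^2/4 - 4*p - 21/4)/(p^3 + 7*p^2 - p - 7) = (4*p^2 + 5*p - 21)/(4*(p^2 + 6*p - 7))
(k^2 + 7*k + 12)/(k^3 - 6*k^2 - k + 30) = (k^2 + 7*k + 12)/(k^3 - 6*k^2 - k + 30)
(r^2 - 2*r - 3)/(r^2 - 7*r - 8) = (r - 3)/(r - 8)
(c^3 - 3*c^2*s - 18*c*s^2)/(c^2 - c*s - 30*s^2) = c*(c + 3*s)/(c + 5*s)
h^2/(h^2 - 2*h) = h/(h - 2)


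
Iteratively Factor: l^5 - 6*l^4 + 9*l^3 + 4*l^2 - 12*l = (l + 1)*(l^4 - 7*l^3 + 16*l^2 - 12*l) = l*(l + 1)*(l^3 - 7*l^2 + 16*l - 12) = l*(l - 2)*(l + 1)*(l^2 - 5*l + 6) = l*(l - 2)^2*(l + 1)*(l - 3)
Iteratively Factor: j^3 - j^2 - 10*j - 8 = (j + 2)*(j^2 - 3*j - 4) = (j + 1)*(j + 2)*(j - 4)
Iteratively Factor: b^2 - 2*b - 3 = (b + 1)*(b - 3)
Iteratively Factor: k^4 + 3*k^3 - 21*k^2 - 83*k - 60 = (k - 5)*(k^3 + 8*k^2 + 19*k + 12) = (k - 5)*(k + 4)*(k^2 + 4*k + 3) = (k - 5)*(k + 1)*(k + 4)*(k + 3)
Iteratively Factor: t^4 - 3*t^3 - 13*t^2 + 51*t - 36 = (t - 1)*(t^3 - 2*t^2 - 15*t + 36) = (t - 3)*(t - 1)*(t^2 + t - 12) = (t - 3)*(t - 1)*(t + 4)*(t - 3)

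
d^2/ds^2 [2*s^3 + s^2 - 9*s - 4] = 12*s + 2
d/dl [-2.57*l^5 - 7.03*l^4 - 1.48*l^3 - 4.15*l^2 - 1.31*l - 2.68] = -12.85*l^4 - 28.12*l^3 - 4.44*l^2 - 8.3*l - 1.31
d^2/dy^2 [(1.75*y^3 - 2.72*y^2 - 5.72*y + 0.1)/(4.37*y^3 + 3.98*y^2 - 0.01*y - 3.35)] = (-164.761236*y^6 - 654.946758*y^5 - 267.281436*y^4 - 664.908766*y^3 - 1212.62007*y^2 - 330.99249*y - 58.00054)/(83.453453*y^9 + 228.016986*y^8 + 207.094737*y^7 - 129.922609*y^6 - 350.065161*y^5 - 158.316456*y^4 + 147.926954*y^3 + 133.995645*y^2 - 0.336675*y - 37.595375)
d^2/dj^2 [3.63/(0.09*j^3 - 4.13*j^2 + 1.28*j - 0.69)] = ((29.9838 - 1.9602*j)*(0.09*j^3 - 4.13*j^2 + 1.28*j - 0.69) + 3.63*(0.27*j^2 - 8.26*j + 1.28)*(0.54*j^2 - 16.52*j + 2.56))/(0.09*j^3 - 4.13*j^2 + 1.28*j - 0.69)^3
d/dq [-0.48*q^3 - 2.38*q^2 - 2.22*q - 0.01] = -1.44*q^2 - 4.76*q - 2.22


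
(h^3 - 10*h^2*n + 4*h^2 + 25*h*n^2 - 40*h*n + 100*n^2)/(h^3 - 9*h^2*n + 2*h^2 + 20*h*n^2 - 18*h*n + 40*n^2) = (h^2 - 5*h*n + 4*h - 20*n)/(h^2 - 4*h*n + 2*h - 8*n)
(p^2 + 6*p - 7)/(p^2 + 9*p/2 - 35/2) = 2*(p - 1)/(2*p - 5)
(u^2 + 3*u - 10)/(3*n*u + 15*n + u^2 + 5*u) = (u - 2)/(3*n + u)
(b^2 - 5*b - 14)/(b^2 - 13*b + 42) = (b + 2)/(b - 6)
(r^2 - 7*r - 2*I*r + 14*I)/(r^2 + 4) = (r - 7)/(r + 2*I)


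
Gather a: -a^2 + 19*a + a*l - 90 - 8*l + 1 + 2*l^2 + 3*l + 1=-a^2 + a*(l + 19) + 2*l^2 - 5*l - 88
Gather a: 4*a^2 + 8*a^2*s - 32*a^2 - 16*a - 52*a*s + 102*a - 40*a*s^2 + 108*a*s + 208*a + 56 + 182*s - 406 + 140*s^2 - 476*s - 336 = a^2*(8*s - 28) + a*(-40*s^2 + 56*s + 294) + 140*s^2 - 294*s - 686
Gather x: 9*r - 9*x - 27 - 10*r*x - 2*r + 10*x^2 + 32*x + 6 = 7*r + 10*x^2 + x*(23 - 10*r) - 21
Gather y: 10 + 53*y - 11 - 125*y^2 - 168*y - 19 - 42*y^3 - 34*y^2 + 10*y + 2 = -42*y^3 - 159*y^2 - 105*y - 18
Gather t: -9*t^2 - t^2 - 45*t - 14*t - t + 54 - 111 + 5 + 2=-10*t^2 - 60*t - 50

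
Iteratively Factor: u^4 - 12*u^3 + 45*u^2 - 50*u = (u)*(u^3 - 12*u^2 + 45*u - 50) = u*(u - 2)*(u^2 - 10*u + 25) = u*(u - 5)*(u - 2)*(u - 5)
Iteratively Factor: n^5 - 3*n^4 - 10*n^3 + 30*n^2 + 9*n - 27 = (n - 3)*(n^4 - 10*n^2 + 9) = (n - 3)*(n + 1)*(n^3 - n^2 - 9*n + 9) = (n - 3)*(n - 1)*(n + 1)*(n^2 - 9) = (n - 3)^2*(n - 1)*(n + 1)*(n + 3)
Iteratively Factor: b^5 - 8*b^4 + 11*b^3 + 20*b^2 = (b - 5)*(b^4 - 3*b^3 - 4*b^2) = b*(b - 5)*(b^3 - 3*b^2 - 4*b) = b^2*(b - 5)*(b^2 - 3*b - 4) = b^2*(b - 5)*(b - 4)*(b + 1)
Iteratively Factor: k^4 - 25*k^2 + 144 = (k + 3)*(k^3 - 3*k^2 - 16*k + 48) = (k - 3)*(k + 3)*(k^2 - 16) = (k - 3)*(k + 3)*(k + 4)*(k - 4)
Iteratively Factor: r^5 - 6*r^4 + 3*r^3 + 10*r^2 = (r - 5)*(r^4 - r^3 - 2*r^2) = r*(r - 5)*(r^3 - r^2 - 2*r) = r*(r - 5)*(r - 2)*(r^2 + r) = r^2*(r - 5)*(r - 2)*(r + 1)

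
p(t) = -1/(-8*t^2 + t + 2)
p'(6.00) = 0.00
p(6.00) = 0.00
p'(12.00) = 0.00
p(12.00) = 0.00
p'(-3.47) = 0.01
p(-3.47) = 0.01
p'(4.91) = -0.00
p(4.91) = 0.01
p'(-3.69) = 0.00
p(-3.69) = 0.01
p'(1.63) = -0.08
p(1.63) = 0.06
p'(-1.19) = 0.18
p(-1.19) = 0.10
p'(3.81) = -0.00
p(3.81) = 0.01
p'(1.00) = -0.60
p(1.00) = 0.20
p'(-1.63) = 0.06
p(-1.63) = 0.05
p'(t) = -(16*t - 1)/(-8*t^2 + t + 2)^2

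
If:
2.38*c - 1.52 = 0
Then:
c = 0.64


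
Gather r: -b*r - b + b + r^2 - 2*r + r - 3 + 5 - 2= r^2 + r*(-b - 1)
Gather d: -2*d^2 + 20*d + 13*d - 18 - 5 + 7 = -2*d^2 + 33*d - 16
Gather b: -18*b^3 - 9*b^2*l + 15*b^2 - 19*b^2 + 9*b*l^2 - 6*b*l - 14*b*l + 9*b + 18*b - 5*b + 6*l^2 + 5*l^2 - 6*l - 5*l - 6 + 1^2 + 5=-18*b^3 + b^2*(-9*l - 4) + b*(9*l^2 - 20*l + 22) + 11*l^2 - 11*l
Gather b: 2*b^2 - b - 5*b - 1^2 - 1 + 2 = 2*b^2 - 6*b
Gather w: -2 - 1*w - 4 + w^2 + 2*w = w^2 + w - 6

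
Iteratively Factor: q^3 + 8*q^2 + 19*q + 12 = (q + 4)*(q^2 + 4*q + 3) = (q + 3)*(q + 4)*(q + 1)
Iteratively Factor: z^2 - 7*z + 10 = (z - 5)*(z - 2)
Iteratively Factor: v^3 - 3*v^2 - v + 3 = (v + 1)*(v^2 - 4*v + 3) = (v - 3)*(v + 1)*(v - 1)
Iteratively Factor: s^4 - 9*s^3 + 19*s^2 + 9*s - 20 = (s - 4)*(s^3 - 5*s^2 - s + 5) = (s - 4)*(s + 1)*(s^2 - 6*s + 5) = (s - 5)*(s - 4)*(s + 1)*(s - 1)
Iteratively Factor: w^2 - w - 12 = (w - 4)*(w + 3)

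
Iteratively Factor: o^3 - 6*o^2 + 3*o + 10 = (o - 2)*(o^2 - 4*o - 5) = (o - 5)*(o - 2)*(o + 1)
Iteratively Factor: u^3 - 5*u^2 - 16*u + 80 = (u - 4)*(u^2 - u - 20) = (u - 5)*(u - 4)*(u + 4)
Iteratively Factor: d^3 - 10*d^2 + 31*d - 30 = (d - 5)*(d^2 - 5*d + 6) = (d - 5)*(d - 2)*(d - 3)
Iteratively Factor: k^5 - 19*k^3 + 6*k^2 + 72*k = (k)*(k^4 - 19*k^2 + 6*k + 72) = k*(k - 3)*(k^3 + 3*k^2 - 10*k - 24) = k*(k - 3)*(k + 4)*(k^2 - k - 6) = k*(k - 3)^2*(k + 4)*(k + 2)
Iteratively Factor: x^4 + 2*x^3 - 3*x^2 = (x - 1)*(x^3 + 3*x^2) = (x - 1)*(x + 3)*(x^2) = x*(x - 1)*(x + 3)*(x)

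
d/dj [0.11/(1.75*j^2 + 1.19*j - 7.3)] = (-0.385*j - 0.1309)/(1.75*j^2 + 1.19*j - 7.3)^2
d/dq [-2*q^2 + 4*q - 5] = 4 - 4*q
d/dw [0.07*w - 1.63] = 0.0700000000000000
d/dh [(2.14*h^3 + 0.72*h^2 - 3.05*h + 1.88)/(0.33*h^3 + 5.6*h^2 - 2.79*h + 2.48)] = (11.7464*h^4 - 9.9282*h^3 + 29.1316*h^2 - 17.4848*h - 2.3188)/(0.1089*h^6 + 3.696*h^5 + 29.5186*h^4 - 29.6112*h^3 + 35.5601*h^2 - 13.8384*h + 6.1504)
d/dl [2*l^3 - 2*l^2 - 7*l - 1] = 6*l^2 - 4*l - 7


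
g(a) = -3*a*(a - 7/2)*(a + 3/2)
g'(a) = -3*a*(a - 7/2) - 3*a*(a + 3/2) - 3*(a - 7/2)*(a + 3/2) = -9*a^2 + 12*a + 63/4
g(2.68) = 27.56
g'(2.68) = -16.73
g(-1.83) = 9.66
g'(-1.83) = -36.35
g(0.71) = 13.13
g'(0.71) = 19.73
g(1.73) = 29.67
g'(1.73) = 9.57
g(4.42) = -72.22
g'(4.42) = -107.04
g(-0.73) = -7.13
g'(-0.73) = 2.19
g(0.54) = 9.78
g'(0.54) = 19.61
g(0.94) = 17.61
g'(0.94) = 19.08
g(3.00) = 20.25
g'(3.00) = -29.25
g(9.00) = -1559.25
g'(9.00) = -605.25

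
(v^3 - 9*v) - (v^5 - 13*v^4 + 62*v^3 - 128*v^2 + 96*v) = -v^5 + 13*v^4 - 61*v^3 + 128*v^2 - 105*v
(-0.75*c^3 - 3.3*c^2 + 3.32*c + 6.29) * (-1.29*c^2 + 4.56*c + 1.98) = 0.9675*c^5 + 0.837*c^4 - 20.8158*c^3 + 0.491099999999996*c^2 + 35.256*c + 12.4542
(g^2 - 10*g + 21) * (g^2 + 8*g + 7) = g^4 - 2*g^3 - 52*g^2 + 98*g + 147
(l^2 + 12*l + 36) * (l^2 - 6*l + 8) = l^4 + 6*l^3 - 28*l^2 - 120*l + 288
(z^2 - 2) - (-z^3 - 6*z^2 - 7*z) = z^3 + 7*z^2 + 7*z - 2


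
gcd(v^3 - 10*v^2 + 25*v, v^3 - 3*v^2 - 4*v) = v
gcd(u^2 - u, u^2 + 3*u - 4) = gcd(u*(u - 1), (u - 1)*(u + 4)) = u - 1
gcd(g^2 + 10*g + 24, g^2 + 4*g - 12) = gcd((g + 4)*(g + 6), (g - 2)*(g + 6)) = g + 6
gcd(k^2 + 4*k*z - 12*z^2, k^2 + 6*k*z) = k + 6*z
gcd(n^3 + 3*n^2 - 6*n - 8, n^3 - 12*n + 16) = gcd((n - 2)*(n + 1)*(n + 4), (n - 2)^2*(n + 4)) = n^2 + 2*n - 8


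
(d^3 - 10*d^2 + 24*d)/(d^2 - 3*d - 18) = d*(d - 4)/(d + 3)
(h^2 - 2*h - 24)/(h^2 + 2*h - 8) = (h - 6)/(h - 2)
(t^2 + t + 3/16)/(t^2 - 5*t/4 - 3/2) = (t + 1/4)/(t - 2)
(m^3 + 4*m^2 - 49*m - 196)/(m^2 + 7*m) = m - 3 - 28/m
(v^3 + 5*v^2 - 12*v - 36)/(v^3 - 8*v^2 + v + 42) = (v + 6)/(v - 7)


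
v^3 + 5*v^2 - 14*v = v*(v - 2)*(v + 7)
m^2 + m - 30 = (m - 5)*(m + 6)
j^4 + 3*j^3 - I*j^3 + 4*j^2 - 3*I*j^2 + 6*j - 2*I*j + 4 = (j + 1)*(j + 2)*(j - 2*I)*(j + I)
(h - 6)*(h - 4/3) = h^2 - 22*h/3 + 8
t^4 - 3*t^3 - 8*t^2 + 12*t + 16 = (t - 4)*(t - 2)*(t + 1)*(t + 2)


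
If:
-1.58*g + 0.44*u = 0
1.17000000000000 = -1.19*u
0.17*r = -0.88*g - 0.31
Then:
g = -0.27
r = -0.41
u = -0.98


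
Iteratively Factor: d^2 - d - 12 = (d + 3)*(d - 4)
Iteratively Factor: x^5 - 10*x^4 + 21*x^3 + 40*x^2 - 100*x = (x + 2)*(x^4 - 12*x^3 + 45*x^2 - 50*x) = (x - 5)*(x + 2)*(x^3 - 7*x^2 + 10*x) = (x - 5)*(x - 2)*(x + 2)*(x^2 - 5*x) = (x - 5)^2*(x - 2)*(x + 2)*(x)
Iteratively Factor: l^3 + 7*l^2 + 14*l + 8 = (l + 1)*(l^2 + 6*l + 8) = (l + 1)*(l + 4)*(l + 2)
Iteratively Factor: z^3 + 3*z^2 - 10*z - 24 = (z + 4)*(z^2 - z - 6) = (z - 3)*(z + 4)*(z + 2)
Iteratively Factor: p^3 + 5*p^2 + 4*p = (p + 1)*(p^2 + 4*p) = (p + 1)*(p + 4)*(p)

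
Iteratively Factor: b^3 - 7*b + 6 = (b - 1)*(b^2 + b - 6) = (b - 2)*(b - 1)*(b + 3)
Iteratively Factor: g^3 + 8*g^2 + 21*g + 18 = (g + 3)*(g^2 + 5*g + 6) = (g + 2)*(g + 3)*(g + 3)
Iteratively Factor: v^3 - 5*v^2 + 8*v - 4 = (v - 1)*(v^2 - 4*v + 4) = (v - 2)*(v - 1)*(v - 2)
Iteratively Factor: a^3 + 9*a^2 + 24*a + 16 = (a + 1)*(a^2 + 8*a + 16) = (a + 1)*(a + 4)*(a + 4)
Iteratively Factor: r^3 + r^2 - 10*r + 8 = (r - 2)*(r^2 + 3*r - 4) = (r - 2)*(r - 1)*(r + 4)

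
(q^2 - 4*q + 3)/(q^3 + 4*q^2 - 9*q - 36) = (q - 1)/(q^2 + 7*q + 12)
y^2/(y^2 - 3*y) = y/(y - 3)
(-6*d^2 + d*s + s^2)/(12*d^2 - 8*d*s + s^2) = (3*d + s)/(-6*d + s)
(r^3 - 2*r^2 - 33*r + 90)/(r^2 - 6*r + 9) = (r^2 + r - 30)/(r - 3)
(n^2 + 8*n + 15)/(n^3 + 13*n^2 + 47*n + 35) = (n + 3)/(n^2 + 8*n + 7)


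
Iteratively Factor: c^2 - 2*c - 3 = (c - 3)*(c + 1)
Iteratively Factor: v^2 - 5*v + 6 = (v - 2)*(v - 3)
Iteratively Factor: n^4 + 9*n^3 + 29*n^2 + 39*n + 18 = (n + 3)*(n^3 + 6*n^2 + 11*n + 6) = (n + 3)^2*(n^2 + 3*n + 2) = (n + 1)*(n + 3)^2*(n + 2)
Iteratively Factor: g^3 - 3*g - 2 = (g + 1)*(g^2 - g - 2) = (g - 2)*(g + 1)*(g + 1)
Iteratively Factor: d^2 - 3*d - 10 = (d + 2)*(d - 5)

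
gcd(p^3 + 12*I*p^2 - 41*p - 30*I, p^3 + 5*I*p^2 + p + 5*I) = p^2 + 6*I*p - 5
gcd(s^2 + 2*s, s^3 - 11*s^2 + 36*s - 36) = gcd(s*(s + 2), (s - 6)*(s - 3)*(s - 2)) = 1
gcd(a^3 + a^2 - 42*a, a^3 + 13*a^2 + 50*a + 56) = a + 7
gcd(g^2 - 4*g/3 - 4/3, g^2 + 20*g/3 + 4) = g + 2/3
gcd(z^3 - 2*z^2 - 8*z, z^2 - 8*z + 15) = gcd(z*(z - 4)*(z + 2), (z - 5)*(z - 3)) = 1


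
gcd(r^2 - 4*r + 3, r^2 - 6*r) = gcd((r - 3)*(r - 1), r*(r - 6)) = 1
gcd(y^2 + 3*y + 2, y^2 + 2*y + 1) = y + 1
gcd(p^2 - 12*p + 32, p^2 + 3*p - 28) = p - 4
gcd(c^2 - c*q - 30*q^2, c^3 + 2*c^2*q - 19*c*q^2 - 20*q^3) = c + 5*q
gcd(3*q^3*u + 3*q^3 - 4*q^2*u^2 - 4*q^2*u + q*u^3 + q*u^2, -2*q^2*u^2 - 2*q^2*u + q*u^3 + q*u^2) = q*u + q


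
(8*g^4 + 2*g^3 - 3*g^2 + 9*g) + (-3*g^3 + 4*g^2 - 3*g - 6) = 8*g^4 - g^3 + g^2 + 6*g - 6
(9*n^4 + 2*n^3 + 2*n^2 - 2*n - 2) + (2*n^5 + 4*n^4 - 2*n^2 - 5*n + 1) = 2*n^5 + 13*n^4 + 2*n^3 - 7*n - 1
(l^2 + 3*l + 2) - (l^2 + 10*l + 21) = -7*l - 19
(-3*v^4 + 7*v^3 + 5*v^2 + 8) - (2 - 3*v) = -3*v^4 + 7*v^3 + 5*v^2 + 3*v + 6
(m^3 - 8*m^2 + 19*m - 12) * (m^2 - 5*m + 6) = m^5 - 13*m^4 + 65*m^3 - 155*m^2 + 174*m - 72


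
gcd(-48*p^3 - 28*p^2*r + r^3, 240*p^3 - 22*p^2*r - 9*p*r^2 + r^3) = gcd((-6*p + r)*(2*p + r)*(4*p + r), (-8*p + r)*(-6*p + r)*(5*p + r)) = 6*p - r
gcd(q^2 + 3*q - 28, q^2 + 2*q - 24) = q - 4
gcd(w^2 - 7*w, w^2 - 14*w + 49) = w - 7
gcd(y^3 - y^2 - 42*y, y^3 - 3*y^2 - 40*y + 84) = y^2 - y - 42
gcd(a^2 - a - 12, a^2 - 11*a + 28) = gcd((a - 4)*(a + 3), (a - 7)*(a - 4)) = a - 4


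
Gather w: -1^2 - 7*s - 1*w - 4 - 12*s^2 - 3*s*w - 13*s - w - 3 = -12*s^2 - 20*s + w*(-3*s - 2) - 8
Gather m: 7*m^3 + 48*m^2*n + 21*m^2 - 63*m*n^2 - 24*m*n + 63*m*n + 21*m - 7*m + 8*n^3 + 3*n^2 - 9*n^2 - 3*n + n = 7*m^3 + m^2*(48*n + 21) + m*(-63*n^2 + 39*n + 14) + 8*n^3 - 6*n^2 - 2*n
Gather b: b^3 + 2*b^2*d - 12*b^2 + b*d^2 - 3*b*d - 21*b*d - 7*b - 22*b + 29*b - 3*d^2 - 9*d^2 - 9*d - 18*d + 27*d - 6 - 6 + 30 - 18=b^3 + b^2*(2*d - 12) + b*(d^2 - 24*d) - 12*d^2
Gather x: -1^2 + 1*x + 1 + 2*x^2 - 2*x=2*x^2 - x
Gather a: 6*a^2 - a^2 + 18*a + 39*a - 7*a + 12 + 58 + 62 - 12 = 5*a^2 + 50*a + 120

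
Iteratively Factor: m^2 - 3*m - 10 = (m - 5)*(m + 2)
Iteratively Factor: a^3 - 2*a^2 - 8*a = (a - 4)*(a^2 + 2*a) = a*(a - 4)*(a + 2)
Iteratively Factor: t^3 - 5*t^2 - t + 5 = (t - 1)*(t^2 - 4*t - 5) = (t - 1)*(t + 1)*(t - 5)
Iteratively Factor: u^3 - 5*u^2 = (u - 5)*(u^2) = u*(u - 5)*(u)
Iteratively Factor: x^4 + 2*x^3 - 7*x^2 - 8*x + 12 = (x - 2)*(x^3 + 4*x^2 + x - 6) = (x - 2)*(x + 2)*(x^2 + 2*x - 3) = (x - 2)*(x + 2)*(x + 3)*(x - 1)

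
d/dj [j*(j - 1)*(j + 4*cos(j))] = -j*(j - 1)*(4*sin(j) - 1) + j*(j + 4*cos(j)) + (j - 1)*(j + 4*cos(j))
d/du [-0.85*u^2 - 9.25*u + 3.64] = -1.7*u - 9.25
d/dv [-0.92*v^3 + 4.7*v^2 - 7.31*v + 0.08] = -2.76*v^2 + 9.4*v - 7.31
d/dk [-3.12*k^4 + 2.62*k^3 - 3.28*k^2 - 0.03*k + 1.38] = -12.48*k^3 + 7.86*k^2 - 6.56*k - 0.03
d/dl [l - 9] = 1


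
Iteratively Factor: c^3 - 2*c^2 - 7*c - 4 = (c + 1)*(c^2 - 3*c - 4) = (c - 4)*(c + 1)*(c + 1)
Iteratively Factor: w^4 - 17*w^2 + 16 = (w - 4)*(w^3 + 4*w^2 - w - 4) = (w - 4)*(w + 4)*(w^2 - 1) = (w - 4)*(w - 1)*(w + 4)*(w + 1)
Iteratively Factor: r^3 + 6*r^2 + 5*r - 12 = (r + 4)*(r^2 + 2*r - 3) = (r - 1)*(r + 4)*(r + 3)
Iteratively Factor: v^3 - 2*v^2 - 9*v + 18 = (v - 3)*(v^2 + v - 6) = (v - 3)*(v + 3)*(v - 2)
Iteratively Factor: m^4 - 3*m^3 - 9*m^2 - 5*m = (m)*(m^3 - 3*m^2 - 9*m - 5) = m*(m + 1)*(m^2 - 4*m - 5) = m*(m - 5)*(m + 1)*(m + 1)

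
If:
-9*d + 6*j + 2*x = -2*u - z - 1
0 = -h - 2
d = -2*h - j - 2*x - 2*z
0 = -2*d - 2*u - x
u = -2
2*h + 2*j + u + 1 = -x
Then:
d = 23/24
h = -2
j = 35/24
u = -2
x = 25/12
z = -31/24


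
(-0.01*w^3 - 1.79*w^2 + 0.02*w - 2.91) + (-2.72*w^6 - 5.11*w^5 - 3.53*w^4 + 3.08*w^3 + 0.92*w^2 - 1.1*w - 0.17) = -2.72*w^6 - 5.11*w^5 - 3.53*w^4 + 3.07*w^3 - 0.87*w^2 - 1.08*w - 3.08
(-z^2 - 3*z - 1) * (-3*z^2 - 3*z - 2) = 3*z^4 + 12*z^3 + 14*z^2 + 9*z + 2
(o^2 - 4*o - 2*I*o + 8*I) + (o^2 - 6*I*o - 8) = 2*o^2 - 4*o - 8*I*o - 8 + 8*I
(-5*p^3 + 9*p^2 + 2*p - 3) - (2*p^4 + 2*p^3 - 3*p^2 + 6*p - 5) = -2*p^4 - 7*p^3 + 12*p^2 - 4*p + 2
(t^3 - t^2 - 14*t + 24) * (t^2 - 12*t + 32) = t^5 - 13*t^4 + 30*t^3 + 160*t^2 - 736*t + 768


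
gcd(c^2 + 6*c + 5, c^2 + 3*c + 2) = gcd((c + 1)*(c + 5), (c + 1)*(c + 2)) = c + 1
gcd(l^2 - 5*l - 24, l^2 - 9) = l + 3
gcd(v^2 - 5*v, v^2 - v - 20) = v - 5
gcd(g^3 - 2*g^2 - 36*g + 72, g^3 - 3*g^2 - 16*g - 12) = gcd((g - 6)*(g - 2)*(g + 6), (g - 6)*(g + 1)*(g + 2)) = g - 6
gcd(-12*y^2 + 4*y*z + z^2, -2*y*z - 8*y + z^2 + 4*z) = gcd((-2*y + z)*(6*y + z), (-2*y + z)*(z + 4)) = 2*y - z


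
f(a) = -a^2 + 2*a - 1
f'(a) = 2 - 2*a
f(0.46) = -0.29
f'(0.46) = 1.08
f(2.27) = -1.61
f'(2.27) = -2.54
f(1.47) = -0.22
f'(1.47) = -0.94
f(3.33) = -5.43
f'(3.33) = -4.66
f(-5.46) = -41.73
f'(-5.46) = 12.92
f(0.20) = -0.64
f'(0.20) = 1.60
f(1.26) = -0.07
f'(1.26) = -0.52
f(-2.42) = -11.70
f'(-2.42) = 6.84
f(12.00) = -121.00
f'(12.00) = -22.00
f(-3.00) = -16.00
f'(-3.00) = 8.00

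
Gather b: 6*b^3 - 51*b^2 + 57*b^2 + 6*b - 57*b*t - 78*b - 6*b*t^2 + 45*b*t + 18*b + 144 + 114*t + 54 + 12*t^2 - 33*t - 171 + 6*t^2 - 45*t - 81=6*b^3 + 6*b^2 + b*(-6*t^2 - 12*t - 54) + 18*t^2 + 36*t - 54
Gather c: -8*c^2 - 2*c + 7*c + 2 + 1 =-8*c^2 + 5*c + 3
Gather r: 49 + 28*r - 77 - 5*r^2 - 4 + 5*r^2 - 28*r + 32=0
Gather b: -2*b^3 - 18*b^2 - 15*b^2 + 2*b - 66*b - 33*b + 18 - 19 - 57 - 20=-2*b^3 - 33*b^2 - 97*b - 78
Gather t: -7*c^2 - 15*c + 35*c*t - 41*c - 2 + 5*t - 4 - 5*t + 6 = -7*c^2 + 35*c*t - 56*c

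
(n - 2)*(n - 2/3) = n^2 - 8*n/3 + 4/3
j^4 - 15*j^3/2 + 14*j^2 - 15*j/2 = j*(j - 5)*(j - 3/2)*(j - 1)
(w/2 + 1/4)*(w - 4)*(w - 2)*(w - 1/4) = w^4/2 - 23*w^3/8 + 51*w^2/16 + 11*w/8 - 1/2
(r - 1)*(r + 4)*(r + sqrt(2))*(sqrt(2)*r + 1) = sqrt(2)*r^4 + 3*r^3 + 3*sqrt(2)*r^3 - 3*sqrt(2)*r^2 + 9*r^2 - 12*r + 3*sqrt(2)*r - 4*sqrt(2)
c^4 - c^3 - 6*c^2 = c^2*(c - 3)*(c + 2)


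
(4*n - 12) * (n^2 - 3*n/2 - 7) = 4*n^3 - 18*n^2 - 10*n + 84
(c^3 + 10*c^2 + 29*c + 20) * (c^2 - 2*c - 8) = c^5 + 8*c^4 + c^3 - 118*c^2 - 272*c - 160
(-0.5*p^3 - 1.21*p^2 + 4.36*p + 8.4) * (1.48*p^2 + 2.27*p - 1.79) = -0.74*p^5 - 2.9258*p^4 + 4.6011*p^3 + 24.4951*p^2 + 11.2636*p - 15.036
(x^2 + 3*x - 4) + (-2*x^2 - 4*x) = -x^2 - x - 4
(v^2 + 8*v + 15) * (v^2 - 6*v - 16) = v^4 + 2*v^3 - 49*v^2 - 218*v - 240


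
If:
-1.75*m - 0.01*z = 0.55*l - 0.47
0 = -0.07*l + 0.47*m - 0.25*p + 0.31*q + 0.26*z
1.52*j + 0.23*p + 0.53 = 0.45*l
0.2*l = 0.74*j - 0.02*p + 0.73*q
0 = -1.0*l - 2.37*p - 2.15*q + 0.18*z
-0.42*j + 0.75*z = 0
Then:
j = 0.46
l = 2.21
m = -0.43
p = -1.01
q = 0.11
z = 0.26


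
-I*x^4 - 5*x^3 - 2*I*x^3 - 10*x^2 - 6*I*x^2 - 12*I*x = x*(x + 2)*(x - 6*I)*(-I*x + 1)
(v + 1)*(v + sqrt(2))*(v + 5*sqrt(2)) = v^3 + v^2 + 6*sqrt(2)*v^2 + 6*sqrt(2)*v + 10*v + 10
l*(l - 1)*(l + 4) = l^3 + 3*l^2 - 4*l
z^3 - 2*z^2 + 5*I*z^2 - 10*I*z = z*(z - 2)*(z + 5*I)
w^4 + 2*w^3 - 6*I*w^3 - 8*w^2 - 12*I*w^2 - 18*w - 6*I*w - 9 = (w - 3*I)^2*(-I*w - I)*(I*w + I)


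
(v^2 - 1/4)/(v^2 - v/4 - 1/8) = 2*(2*v + 1)/(4*v + 1)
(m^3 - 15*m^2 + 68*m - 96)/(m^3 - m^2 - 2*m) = (-m^3 + 15*m^2 - 68*m + 96)/(m*(-m^2 + m + 2))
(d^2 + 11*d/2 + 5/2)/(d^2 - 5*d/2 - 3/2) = (d + 5)/(d - 3)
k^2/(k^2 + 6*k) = k/(k + 6)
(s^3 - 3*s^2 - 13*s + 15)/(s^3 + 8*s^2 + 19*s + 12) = (s^2 - 6*s + 5)/(s^2 + 5*s + 4)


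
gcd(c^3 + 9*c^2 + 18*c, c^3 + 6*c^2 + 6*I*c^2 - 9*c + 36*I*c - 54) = c + 6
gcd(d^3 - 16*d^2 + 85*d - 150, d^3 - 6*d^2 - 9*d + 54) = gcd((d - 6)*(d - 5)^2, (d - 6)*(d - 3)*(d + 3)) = d - 6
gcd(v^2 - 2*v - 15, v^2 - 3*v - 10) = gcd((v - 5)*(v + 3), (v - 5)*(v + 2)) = v - 5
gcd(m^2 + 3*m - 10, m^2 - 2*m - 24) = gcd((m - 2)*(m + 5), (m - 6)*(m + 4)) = 1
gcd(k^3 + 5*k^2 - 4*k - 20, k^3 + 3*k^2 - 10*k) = k^2 + 3*k - 10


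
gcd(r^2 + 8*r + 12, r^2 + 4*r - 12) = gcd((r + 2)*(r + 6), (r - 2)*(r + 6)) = r + 6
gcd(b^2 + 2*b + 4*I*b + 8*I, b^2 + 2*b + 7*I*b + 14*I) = b + 2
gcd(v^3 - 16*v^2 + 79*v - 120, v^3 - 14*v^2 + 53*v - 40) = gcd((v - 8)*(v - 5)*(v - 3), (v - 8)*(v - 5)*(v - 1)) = v^2 - 13*v + 40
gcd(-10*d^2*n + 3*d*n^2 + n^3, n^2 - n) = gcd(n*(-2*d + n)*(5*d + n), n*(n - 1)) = n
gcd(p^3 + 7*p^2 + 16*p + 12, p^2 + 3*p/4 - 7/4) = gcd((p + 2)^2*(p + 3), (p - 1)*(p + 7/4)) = 1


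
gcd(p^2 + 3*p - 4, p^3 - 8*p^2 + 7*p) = p - 1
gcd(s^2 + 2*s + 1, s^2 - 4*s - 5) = s + 1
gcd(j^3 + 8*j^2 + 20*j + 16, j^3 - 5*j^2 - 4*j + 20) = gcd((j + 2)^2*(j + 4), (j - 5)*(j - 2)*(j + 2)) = j + 2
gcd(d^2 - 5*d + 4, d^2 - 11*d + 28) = d - 4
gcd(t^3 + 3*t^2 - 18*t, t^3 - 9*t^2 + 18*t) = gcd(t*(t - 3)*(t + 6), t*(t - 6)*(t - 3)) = t^2 - 3*t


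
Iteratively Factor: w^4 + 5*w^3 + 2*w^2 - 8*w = (w)*(w^3 + 5*w^2 + 2*w - 8) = w*(w + 2)*(w^2 + 3*w - 4) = w*(w + 2)*(w + 4)*(w - 1)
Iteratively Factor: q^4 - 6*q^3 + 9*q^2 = (q)*(q^3 - 6*q^2 + 9*q) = q^2*(q^2 - 6*q + 9) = q^2*(q - 3)*(q - 3)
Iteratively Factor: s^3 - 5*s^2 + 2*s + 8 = (s + 1)*(s^2 - 6*s + 8) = (s - 2)*(s + 1)*(s - 4)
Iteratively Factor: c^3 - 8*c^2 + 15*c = (c)*(c^2 - 8*c + 15) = c*(c - 5)*(c - 3)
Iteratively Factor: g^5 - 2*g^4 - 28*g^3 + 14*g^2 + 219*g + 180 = (g - 4)*(g^4 + 2*g^3 - 20*g^2 - 66*g - 45) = (g - 4)*(g + 3)*(g^3 - g^2 - 17*g - 15) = (g - 5)*(g - 4)*(g + 3)*(g^2 + 4*g + 3) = (g - 5)*(g - 4)*(g + 3)^2*(g + 1)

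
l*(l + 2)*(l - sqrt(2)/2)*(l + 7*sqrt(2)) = l^4 + 2*l^3 + 13*sqrt(2)*l^3/2 - 7*l^2 + 13*sqrt(2)*l^2 - 14*l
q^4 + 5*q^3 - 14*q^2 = q^2*(q - 2)*(q + 7)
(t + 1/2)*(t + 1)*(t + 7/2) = t^3 + 5*t^2 + 23*t/4 + 7/4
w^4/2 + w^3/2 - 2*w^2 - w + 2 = (w/2 + sqrt(2)/2)*(w - 1)*(w + 2)*(w - sqrt(2))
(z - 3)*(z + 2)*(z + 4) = z^3 + 3*z^2 - 10*z - 24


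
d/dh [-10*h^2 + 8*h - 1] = 8 - 20*h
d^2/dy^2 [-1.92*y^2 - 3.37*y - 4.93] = -3.84000000000000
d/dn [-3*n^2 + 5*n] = 5 - 6*n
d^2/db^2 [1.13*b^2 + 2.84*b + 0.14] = 2.26000000000000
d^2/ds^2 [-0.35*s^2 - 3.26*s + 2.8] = -0.700000000000000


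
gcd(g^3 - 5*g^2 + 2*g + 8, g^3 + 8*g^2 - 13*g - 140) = g - 4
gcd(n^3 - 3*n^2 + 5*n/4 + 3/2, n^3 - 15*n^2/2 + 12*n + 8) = n + 1/2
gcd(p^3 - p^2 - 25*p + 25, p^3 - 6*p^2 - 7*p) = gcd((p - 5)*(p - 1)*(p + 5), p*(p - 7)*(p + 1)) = 1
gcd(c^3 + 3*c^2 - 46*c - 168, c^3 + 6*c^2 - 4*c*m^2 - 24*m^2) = c + 6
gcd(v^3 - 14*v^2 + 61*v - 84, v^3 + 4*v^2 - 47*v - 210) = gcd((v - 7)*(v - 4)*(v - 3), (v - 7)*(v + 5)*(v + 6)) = v - 7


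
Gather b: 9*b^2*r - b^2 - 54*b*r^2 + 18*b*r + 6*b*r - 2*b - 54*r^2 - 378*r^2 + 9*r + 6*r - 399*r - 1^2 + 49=b^2*(9*r - 1) + b*(-54*r^2 + 24*r - 2) - 432*r^2 - 384*r + 48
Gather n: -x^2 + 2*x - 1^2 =-x^2 + 2*x - 1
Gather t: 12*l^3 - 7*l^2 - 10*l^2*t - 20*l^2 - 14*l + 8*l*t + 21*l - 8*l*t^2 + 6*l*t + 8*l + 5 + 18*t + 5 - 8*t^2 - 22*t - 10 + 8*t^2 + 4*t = 12*l^3 - 27*l^2 - 8*l*t^2 + 15*l + t*(-10*l^2 + 14*l)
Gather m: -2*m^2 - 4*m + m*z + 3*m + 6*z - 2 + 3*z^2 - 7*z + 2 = -2*m^2 + m*(z - 1) + 3*z^2 - z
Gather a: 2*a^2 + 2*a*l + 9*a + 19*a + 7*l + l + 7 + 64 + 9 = 2*a^2 + a*(2*l + 28) + 8*l + 80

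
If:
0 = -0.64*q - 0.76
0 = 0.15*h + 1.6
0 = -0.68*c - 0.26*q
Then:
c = 0.45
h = -10.67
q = -1.19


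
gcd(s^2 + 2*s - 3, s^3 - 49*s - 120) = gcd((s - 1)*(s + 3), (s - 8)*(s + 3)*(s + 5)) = s + 3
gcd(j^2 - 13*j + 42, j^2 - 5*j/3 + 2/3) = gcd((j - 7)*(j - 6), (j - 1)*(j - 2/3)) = 1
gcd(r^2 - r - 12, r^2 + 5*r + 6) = r + 3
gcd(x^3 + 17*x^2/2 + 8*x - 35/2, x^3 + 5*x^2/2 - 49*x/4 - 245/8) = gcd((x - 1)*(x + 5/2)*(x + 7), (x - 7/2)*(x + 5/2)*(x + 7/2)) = x + 5/2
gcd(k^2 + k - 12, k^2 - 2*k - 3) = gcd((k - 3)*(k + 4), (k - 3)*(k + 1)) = k - 3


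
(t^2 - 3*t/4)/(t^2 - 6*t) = (t - 3/4)/(t - 6)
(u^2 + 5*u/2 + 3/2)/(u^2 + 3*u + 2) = (u + 3/2)/(u + 2)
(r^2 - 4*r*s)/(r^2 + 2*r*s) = (r - 4*s)/(r + 2*s)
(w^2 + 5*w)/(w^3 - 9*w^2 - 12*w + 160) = w*(w + 5)/(w^3 - 9*w^2 - 12*w + 160)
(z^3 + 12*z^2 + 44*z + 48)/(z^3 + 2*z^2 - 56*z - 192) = (z + 2)/(z - 8)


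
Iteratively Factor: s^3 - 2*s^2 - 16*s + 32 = (s + 4)*(s^2 - 6*s + 8) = (s - 2)*(s + 4)*(s - 4)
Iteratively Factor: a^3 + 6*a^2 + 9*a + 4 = (a + 4)*(a^2 + 2*a + 1) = (a + 1)*(a + 4)*(a + 1)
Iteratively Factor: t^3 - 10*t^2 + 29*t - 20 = (t - 1)*(t^2 - 9*t + 20) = (t - 4)*(t - 1)*(t - 5)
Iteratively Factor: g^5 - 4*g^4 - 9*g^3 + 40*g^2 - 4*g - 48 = (g - 2)*(g^4 - 2*g^3 - 13*g^2 + 14*g + 24) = (g - 2)*(g + 3)*(g^3 - 5*g^2 + 2*g + 8) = (g - 2)*(g + 1)*(g + 3)*(g^2 - 6*g + 8) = (g - 2)^2*(g + 1)*(g + 3)*(g - 4)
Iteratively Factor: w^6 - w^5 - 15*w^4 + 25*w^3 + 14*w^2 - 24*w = (w + 1)*(w^5 - 2*w^4 - 13*w^3 + 38*w^2 - 24*w) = (w + 1)*(w + 4)*(w^4 - 6*w^3 + 11*w^2 - 6*w) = (w - 1)*(w + 1)*(w + 4)*(w^3 - 5*w^2 + 6*w) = (w - 3)*(w - 1)*(w + 1)*(w + 4)*(w^2 - 2*w) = (w - 3)*(w - 2)*(w - 1)*(w + 1)*(w + 4)*(w)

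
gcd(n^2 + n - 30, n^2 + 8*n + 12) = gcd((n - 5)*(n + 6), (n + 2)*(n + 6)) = n + 6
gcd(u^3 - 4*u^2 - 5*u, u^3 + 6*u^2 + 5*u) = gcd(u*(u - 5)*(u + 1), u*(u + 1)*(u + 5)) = u^2 + u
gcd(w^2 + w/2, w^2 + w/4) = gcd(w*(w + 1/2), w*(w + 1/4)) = w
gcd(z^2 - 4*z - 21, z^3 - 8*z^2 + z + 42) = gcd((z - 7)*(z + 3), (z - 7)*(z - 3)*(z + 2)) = z - 7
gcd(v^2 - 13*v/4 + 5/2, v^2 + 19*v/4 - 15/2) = v - 5/4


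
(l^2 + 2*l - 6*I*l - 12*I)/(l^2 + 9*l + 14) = (l - 6*I)/(l + 7)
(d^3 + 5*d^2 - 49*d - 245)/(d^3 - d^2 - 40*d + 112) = (d^2 - 2*d - 35)/(d^2 - 8*d + 16)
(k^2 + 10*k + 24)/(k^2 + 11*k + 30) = (k + 4)/(k + 5)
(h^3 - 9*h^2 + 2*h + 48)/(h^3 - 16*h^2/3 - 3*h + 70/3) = 3*(h^2 - 11*h + 24)/(3*h^2 - 22*h + 35)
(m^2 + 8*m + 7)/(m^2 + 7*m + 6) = (m + 7)/(m + 6)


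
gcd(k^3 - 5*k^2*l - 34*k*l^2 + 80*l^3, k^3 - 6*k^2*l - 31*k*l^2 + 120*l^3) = k^2 - 3*k*l - 40*l^2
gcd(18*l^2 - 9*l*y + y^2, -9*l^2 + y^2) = -3*l + y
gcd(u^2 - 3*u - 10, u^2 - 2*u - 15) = u - 5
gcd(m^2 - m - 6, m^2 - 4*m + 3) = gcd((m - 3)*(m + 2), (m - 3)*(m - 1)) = m - 3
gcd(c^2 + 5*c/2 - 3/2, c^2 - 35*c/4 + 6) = 1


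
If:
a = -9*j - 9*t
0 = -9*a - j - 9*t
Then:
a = -9*t/10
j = -9*t/10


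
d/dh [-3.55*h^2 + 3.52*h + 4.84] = 3.52 - 7.1*h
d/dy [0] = 0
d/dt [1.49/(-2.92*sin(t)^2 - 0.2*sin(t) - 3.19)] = (8.7016*sin(t) + 0.298)*cos(t)/(2.92*sin(t)^2 + 0.2*sin(t) + 3.19)^2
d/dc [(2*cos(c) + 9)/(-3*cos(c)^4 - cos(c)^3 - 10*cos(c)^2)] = -(121*cos(c)/2 + 56*cos(2*c) + 9*cos(3*c)/2 + 236)*sin(c)/((-3*sin(c)^2 + cos(c) + 13)^2*cos(c)^3)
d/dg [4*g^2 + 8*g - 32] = 8*g + 8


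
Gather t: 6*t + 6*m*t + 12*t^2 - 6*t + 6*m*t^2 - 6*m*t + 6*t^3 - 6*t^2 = 6*t^3 + t^2*(6*m + 6)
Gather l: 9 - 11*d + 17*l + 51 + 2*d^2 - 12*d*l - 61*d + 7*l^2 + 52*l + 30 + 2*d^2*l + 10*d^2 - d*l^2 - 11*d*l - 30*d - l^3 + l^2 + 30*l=12*d^2 - 102*d - l^3 + l^2*(8 - d) + l*(2*d^2 - 23*d + 99) + 90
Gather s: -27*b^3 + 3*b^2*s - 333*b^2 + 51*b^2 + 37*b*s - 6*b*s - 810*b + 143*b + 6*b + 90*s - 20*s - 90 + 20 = -27*b^3 - 282*b^2 - 661*b + s*(3*b^2 + 31*b + 70) - 70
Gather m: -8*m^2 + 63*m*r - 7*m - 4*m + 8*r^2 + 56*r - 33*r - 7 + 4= -8*m^2 + m*(63*r - 11) + 8*r^2 + 23*r - 3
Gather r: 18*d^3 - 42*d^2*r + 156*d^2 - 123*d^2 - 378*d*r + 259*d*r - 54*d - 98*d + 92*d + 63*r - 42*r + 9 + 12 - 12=18*d^3 + 33*d^2 - 60*d + r*(-42*d^2 - 119*d + 21) + 9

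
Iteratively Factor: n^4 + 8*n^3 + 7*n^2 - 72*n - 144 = (n + 4)*(n^3 + 4*n^2 - 9*n - 36) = (n + 4)^2*(n^2 - 9) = (n - 3)*(n + 4)^2*(n + 3)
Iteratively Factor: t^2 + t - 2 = (t + 2)*(t - 1)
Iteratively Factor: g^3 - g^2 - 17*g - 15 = (g + 1)*(g^2 - 2*g - 15) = (g - 5)*(g + 1)*(g + 3)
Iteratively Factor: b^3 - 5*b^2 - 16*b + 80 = (b + 4)*(b^2 - 9*b + 20) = (b - 4)*(b + 4)*(b - 5)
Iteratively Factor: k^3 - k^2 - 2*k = (k + 1)*(k^2 - 2*k) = k*(k + 1)*(k - 2)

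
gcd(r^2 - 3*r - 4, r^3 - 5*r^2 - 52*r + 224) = r - 4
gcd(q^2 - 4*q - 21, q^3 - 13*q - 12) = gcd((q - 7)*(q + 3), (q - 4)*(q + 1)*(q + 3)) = q + 3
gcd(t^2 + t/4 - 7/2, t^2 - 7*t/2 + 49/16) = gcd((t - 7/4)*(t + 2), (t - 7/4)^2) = t - 7/4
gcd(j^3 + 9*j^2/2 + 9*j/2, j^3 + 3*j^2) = j^2 + 3*j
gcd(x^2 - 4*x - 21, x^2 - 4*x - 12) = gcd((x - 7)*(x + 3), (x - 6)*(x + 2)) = 1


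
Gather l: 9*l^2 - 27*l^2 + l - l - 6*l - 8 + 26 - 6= -18*l^2 - 6*l + 12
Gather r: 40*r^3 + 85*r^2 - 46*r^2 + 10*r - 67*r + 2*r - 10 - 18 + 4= 40*r^3 + 39*r^2 - 55*r - 24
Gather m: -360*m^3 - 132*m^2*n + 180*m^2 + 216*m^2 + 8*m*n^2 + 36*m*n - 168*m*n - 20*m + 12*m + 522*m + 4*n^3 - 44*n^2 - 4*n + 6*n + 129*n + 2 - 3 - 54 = -360*m^3 + m^2*(396 - 132*n) + m*(8*n^2 - 132*n + 514) + 4*n^3 - 44*n^2 + 131*n - 55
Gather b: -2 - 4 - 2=-8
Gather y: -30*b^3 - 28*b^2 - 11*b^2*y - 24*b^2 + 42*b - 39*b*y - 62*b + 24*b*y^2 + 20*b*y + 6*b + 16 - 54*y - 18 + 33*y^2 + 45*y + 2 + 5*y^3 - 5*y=-30*b^3 - 52*b^2 - 14*b + 5*y^3 + y^2*(24*b + 33) + y*(-11*b^2 - 19*b - 14)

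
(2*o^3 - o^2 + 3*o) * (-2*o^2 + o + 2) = -4*o^5 + 4*o^4 - 3*o^3 + o^2 + 6*o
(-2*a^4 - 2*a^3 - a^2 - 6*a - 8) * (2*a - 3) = -4*a^5 + 2*a^4 + 4*a^3 - 9*a^2 + 2*a + 24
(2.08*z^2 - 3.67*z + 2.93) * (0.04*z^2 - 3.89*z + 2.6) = 0.0832*z^4 - 8.238*z^3 + 19.8015*z^2 - 20.9397*z + 7.618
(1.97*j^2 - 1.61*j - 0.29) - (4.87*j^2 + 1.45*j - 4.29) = -2.9*j^2 - 3.06*j + 4.0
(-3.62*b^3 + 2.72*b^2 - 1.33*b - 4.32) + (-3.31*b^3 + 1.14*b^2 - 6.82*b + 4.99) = -6.93*b^3 + 3.86*b^2 - 8.15*b + 0.67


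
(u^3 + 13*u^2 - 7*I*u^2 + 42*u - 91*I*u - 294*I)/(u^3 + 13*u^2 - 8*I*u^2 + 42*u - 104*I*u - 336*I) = (u - 7*I)/(u - 8*I)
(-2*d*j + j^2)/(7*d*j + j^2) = (-2*d + j)/(7*d + j)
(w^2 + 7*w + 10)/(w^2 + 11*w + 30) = (w + 2)/(w + 6)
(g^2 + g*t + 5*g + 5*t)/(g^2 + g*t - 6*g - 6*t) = (g + 5)/(g - 6)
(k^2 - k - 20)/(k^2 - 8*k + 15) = (k + 4)/(k - 3)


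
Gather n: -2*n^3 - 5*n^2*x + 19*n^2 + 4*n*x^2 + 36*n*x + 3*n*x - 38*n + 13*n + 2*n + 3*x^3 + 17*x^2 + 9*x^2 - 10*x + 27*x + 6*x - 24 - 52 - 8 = -2*n^3 + n^2*(19 - 5*x) + n*(4*x^2 + 39*x - 23) + 3*x^3 + 26*x^2 + 23*x - 84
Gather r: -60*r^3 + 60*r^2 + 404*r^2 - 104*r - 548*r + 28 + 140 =-60*r^3 + 464*r^2 - 652*r + 168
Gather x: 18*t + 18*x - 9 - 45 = 18*t + 18*x - 54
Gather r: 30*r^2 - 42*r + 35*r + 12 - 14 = 30*r^2 - 7*r - 2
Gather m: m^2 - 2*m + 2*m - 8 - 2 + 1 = m^2 - 9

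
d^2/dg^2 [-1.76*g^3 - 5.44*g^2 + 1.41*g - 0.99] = -10.56*g - 10.88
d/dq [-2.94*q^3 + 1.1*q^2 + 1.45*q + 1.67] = -8.82*q^2 + 2.2*q + 1.45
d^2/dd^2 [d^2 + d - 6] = 2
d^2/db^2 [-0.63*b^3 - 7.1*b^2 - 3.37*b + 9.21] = -3.78*b - 14.2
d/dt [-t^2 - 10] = -2*t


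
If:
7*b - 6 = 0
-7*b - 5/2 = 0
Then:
No Solution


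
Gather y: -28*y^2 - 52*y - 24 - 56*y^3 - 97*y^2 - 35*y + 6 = -56*y^3 - 125*y^2 - 87*y - 18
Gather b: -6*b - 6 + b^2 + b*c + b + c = b^2 + b*(c - 5) + c - 6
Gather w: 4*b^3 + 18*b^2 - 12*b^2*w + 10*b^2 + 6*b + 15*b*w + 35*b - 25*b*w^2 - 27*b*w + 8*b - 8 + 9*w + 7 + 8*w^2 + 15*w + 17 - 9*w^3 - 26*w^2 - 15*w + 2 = 4*b^3 + 28*b^2 + 49*b - 9*w^3 + w^2*(-25*b - 18) + w*(-12*b^2 - 12*b + 9) + 18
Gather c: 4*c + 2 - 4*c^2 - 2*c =-4*c^2 + 2*c + 2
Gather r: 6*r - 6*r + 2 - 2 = 0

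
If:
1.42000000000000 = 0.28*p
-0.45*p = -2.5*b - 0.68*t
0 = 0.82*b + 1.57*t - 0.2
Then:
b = 1.02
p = 5.07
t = -0.41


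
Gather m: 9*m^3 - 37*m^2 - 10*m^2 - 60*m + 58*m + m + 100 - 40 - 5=9*m^3 - 47*m^2 - m + 55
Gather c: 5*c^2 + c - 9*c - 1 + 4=5*c^2 - 8*c + 3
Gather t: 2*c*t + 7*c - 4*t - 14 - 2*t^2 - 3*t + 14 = 7*c - 2*t^2 + t*(2*c - 7)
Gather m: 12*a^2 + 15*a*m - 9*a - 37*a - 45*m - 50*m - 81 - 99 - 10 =12*a^2 - 46*a + m*(15*a - 95) - 190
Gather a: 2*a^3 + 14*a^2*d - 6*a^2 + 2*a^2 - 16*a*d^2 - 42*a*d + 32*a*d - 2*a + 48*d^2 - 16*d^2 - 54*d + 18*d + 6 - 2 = 2*a^3 + a^2*(14*d - 4) + a*(-16*d^2 - 10*d - 2) + 32*d^2 - 36*d + 4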